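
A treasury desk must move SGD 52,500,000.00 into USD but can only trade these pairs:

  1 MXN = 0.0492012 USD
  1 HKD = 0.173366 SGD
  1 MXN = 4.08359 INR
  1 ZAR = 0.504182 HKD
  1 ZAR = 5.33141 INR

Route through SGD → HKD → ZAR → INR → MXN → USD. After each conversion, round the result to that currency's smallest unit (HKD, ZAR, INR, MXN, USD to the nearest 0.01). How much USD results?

SGD 52,500,000.00 ÷ 0.173366 = HKD 302,827,544.04
HKD 302,827,544.04 ÷ 0.504182 = ZAR 600,631,406.99
ZAR 600,631,406.99 × 5.33141 = INR 3,202,212,289.54
INR 3,202,212,289.54 ÷ 4.08359 = MXN 784,165,964.15
MXN 784,165,964.15 × 0.0492012 = USD 38,581,906.44

USD 38,581,906.44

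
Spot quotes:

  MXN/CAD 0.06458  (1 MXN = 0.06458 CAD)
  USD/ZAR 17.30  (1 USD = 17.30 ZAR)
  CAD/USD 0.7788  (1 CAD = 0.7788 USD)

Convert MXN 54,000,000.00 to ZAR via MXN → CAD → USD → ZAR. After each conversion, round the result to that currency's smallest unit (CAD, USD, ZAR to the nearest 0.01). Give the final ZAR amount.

ZAR 46,985,499.39

MXN 54,000,000.00 × 0.06458 = CAD 3,487,320.00
CAD 3,487,320.00 × 0.7788 = USD 2,715,924.82
USD 2,715,924.82 × 17.30 = ZAR 46,985,499.39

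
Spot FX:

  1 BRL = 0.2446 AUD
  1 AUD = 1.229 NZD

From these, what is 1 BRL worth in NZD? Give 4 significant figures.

1 BRL × 0.2446 = 0.2446 AUD
0.2446 AUD × 1.229 = 0.300613 NZD

BRL/NZD = 0.3006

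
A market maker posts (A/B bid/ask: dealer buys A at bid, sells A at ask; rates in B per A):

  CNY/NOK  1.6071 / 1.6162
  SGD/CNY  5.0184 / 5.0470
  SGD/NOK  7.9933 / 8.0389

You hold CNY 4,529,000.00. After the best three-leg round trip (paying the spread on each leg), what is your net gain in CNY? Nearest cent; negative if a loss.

Net profit: CNY 14,744.16

Best loop CNY → NOK → SGD → CNY:
CNY 4,529,000.00 × 1.6071 (sell CNY at bid) = NOK 7,278,555.90
NOK 7,278,555.90 ÷ 8.0389 (buy SGD at ask) = SGD 905,416.90
SGD 905,416.90 × 5.0184 (sell SGD at bid) = CNY 4,543,744.16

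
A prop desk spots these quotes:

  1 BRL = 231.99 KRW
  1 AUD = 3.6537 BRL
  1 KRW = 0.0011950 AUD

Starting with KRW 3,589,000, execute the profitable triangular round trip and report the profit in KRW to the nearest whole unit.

Profitable loop is KRW → AUD → BRL → KRW:
KRW 3,589,000 × 0.0011950 = AUD 4,288.86
AUD 4,288.86 × 3.6537 = BRL 15,670.19
BRL 15,670.19 × 231.99 = KRW 3,635,327
Profit = KRW 3,635,327 − KRW 3,589,000

Profit: KRW 46,327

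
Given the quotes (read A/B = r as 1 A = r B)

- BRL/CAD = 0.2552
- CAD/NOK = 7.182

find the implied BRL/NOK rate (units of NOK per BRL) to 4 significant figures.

1 BRL × 0.2552 = 0.2552 CAD
0.2552 CAD × 7.182 = 1.83285 NOK

BRL/NOK = 1.833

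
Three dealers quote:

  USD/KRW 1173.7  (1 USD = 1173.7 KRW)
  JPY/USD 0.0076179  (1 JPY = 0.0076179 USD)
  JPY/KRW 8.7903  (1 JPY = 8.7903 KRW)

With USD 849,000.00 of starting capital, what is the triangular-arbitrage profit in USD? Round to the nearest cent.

Profitable loop is USD → KRW → JPY → USD:
USD 849,000.00 × 1173.7 = KRW 996,471,300
KRW 996,471,300 ÷ 8.7903 = JPY 113,360,329
JPY 113,360,329 × 0.0076179 = USD 863,567.65
Profit = USD 863,567.65 − USD 849,000.00

Profit: USD 14,567.65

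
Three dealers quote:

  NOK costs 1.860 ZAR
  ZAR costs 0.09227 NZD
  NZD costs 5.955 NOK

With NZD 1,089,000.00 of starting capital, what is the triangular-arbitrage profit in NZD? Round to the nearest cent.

Profitable loop is NZD → NOK → ZAR → NZD:
NZD 1,089,000.00 × 5.955 = NOK 6,484,995.00
NOK 6,484,995.00 × 1.860 = ZAR 12,062,090.70
ZAR 12,062,090.70 × 0.09227 = NZD 1,112,969.11
Profit = NZD 1,112,969.11 − NZD 1,089,000.00

Profit: NZD 23,969.11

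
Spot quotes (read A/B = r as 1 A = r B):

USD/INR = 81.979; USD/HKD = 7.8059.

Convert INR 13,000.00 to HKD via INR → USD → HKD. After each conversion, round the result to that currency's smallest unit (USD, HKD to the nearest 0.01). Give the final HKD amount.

HKD 1,237.86

INR 13,000.00 ÷ 81.979 = USD 158.58
USD 158.58 × 7.8059 = HKD 1,237.86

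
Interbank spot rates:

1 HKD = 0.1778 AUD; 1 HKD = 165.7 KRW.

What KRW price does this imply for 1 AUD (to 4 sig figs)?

1 AUD ÷ 0.1778 = 5.6243 HKD
5.6243 HKD × 165.7 = 931.946 KRW

AUD/KRW = 931.9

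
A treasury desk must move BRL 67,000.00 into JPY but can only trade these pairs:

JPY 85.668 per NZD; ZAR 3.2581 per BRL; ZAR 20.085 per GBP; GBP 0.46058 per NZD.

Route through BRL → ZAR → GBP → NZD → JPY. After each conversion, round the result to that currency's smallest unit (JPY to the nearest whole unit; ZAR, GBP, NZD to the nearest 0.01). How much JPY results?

JPY 2,021,533

BRL 67,000.00 × 3.2581 = ZAR 218,292.70
ZAR 218,292.70 ÷ 20.085 = GBP 10,868.44
GBP 10,868.44 ÷ 0.46058 = NZD 23,597.29
NZD 23,597.29 × 85.668 = JPY 2,021,533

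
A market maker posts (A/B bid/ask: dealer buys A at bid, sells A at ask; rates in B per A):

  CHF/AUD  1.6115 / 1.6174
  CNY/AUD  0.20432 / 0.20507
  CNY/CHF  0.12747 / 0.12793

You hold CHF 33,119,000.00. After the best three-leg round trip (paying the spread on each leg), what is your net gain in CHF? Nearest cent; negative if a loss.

Net profit: CHF 56,186.99

Best loop CHF → AUD → CNY → CHF:
CHF 33,119,000.00 × 1.6115 (sell CHF at bid) = AUD 53,371,268.50
AUD 53,371,268.50 ÷ 0.20507 (buy CNY at ask) = CNY 260,258,782.37
CNY 260,258,782.37 × 0.12747 (sell CNY at bid) = CHF 33,175,186.99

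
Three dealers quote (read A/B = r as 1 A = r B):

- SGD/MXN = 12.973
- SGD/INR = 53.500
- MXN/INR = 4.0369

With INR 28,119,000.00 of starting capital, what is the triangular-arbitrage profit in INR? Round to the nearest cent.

Profitable loop is INR → MXN → SGD → INR:
INR 28,119,000.00 ÷ 4.0369 = MXN 6,965,493.32
MXN 6,965,493.32 ÷ 12.973 = SGD 536,922.33
SGD 536,922.33 × 53.500 = INR 28,725,344.40
Profit = INR 28,725,344.40 − INR 28,119,000.00

Profit: INR 606,344.40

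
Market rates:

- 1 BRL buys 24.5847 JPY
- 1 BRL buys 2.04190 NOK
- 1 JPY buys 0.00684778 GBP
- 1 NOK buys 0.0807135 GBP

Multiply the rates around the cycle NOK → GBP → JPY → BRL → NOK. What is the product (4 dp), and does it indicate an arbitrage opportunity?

0.9790 (arbitrage exists)

Around NOK → GBP → JPY → BRL → NOK: 1 × 0.0807135 ÷ 0.00684778 ÷ 24.5847 × 2.04190 = 0.978962
Product < 1; profitable direction is NOK → BRL → JPY → GBP → NOK.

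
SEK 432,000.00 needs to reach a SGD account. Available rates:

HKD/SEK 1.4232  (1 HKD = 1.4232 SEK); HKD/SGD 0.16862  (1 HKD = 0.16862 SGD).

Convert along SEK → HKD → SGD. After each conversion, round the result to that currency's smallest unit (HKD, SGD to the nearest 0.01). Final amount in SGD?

SGD 51,183.14

SEK 432,000.00 ÷ 1.4232 = HKD 303,541.32
HKD 303,541.32 × 0.16862 = SGD 51,183.14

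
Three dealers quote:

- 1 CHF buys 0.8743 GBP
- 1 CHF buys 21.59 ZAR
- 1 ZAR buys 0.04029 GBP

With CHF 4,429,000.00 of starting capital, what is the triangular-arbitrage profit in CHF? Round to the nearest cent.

Profitable loop is CHF → GBP → ZAR → CHF:
CHF 4,429,000.00 × 0.8743 = GBP 3,872,274.70
GBP 3,872,274.70 ÷ 0.04029 = ZAR 96,110,069.50
ZAR 96,110,069.50 ÷ 21.59 = CHF 4,451,601.18
Profit = CHF 4,451,601.18 − CHF 4,429,000.00

Profit: CHF 22,601.18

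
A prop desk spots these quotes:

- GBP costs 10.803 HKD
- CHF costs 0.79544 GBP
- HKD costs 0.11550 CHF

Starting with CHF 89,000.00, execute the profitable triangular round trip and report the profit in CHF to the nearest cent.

Profitable loop is CHF → HKD → GBP → CHF:
CHF 89,000.00 ÷ 0.11550 = HKD 770,562.77
HKD 770,562.77 ÷ 10.803 = GBP 71,328.59
GBP 71,328.59 ÷ 0.79544 = CHF 89,671.87
Profit = CHF 89,671.87 − CHF 89,000.00

Profit: CHF 671.87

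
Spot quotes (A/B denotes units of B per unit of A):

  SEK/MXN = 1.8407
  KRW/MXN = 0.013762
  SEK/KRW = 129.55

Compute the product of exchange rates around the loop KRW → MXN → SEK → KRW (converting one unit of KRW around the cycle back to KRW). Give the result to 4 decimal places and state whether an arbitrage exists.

0.9686 (arbitrage exists)

Around KRW → MXN → SEK → KRW: 1 × 0.013762 ÷ 1.8407 × 129.55 = 0.968581
Product < 1; profitable direction is KRW → SEK → MXN → KRW.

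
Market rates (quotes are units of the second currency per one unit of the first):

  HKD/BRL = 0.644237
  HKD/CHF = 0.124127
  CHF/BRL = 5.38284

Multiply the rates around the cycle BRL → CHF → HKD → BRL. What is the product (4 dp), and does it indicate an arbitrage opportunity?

0.9642 (arbitrage exists)

Around BRL → CHF → HKD → BRL: 1 ÷ 5.38284 ÷ 0.124127 × 0.644237 = 0.964202
Product < 1; profitable direction is BRL → HKD → CHF → BRL.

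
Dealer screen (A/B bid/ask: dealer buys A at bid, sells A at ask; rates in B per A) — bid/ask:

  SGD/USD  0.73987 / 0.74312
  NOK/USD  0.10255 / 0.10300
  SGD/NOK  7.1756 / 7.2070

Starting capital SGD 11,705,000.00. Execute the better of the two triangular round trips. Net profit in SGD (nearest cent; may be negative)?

Net result: SGD -38,647.64 (no profitable arbitrage after spreads)

Best loop SGD → USD → NOK → SGD:
SGD 11,705,000.00 × 0.73987 (sell SGD at bid) = USD 8,660,178.35
USD 8,660,178.35 ÷ 0.10300 (buy NOK at ask) = NOK 84,079,401.46
NOK 84,079,401.46 ÷ 7.2070 (buy SGD at ask) = SGD 11,666,352.36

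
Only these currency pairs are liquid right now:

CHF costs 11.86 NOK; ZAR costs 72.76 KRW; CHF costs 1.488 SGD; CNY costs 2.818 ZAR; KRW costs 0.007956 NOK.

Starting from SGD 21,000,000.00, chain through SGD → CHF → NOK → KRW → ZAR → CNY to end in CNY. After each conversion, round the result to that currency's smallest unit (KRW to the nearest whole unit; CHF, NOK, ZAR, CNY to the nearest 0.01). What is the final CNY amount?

SGD 21,000,000.00 ÷ 1.488 = CHF 14,112,903.23
CHF 14,112,903.23 × 11.86 = NOK 167,379,032.31
NOK 167,379,032.31 ÷ 0.007956 = KRW 21,038,088,526
KRW 21,038,088,526 ÷ 72.76 = ZAR 289,143,602.61
ZAR 289,143,602.61 ÷ 2.818 = CNY 102,605,962.60

CNY 102,605,962.60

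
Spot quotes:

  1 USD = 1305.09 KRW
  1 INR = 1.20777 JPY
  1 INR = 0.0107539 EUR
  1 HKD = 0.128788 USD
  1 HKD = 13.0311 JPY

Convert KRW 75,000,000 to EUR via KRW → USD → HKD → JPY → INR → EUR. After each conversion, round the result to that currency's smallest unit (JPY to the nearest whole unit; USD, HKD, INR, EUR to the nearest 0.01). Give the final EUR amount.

EUR 51,773.59

KRW 75,000,000 ÷ 1305.09 = USD 57,467.30
USD 57,467.30 ÷ 0.128788 = HKD 446,216.26
HKD 446,216.26 × 13.0311 = JPY 5,814,689
JPY 5,814,689 ÷ 1.20777 = INR 4,814,400.92
INR 4,814,400.92 × 0.0107539 = EUR 51,773.59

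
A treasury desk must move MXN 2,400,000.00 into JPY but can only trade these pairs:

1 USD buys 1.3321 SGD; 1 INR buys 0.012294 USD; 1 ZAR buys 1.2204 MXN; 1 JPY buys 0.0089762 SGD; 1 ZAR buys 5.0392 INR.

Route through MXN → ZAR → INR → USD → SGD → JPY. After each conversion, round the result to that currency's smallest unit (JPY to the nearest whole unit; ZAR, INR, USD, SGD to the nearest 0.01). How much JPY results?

JPY 18,080,405

MXN 2,400,000.00 ÷ 1.2204 = ZAR 1,966,568.34
ZAR 1,966,568.34 × 5.0392 = INR 9,909,931.18
INR 9,909,931.18 × 0.012294 = USD 121,832.69
USD 121,832.69 × 1.3321 = SGD 162,293.33
SGD 162,293.33 ÷ 0.0089762 = JPY 18,080,405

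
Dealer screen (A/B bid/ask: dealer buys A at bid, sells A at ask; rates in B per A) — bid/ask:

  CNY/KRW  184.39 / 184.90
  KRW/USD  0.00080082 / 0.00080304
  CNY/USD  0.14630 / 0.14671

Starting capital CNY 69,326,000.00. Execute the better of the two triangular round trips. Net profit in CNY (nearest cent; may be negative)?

Best loop CNY → KRW → USD → CNY:
CNY 69,326,000.00 × 184.39 (sell CNY at bid) = KRW 12,783,021,140
KRW 12,783,021,140 × 0.00080082 (sell KRW at bid) = USD 10,236,898.99
USD 10,236,898.99 ÷ 0.14671 (buy CNY at ask) = CNY 69,776,422.80

Net profit: CNY 450,422.80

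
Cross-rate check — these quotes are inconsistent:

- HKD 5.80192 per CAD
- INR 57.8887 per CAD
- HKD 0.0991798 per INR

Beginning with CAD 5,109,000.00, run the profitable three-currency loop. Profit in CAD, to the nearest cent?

Profitable loop is CAD → HKD → INR → CAD:
CAD 5,109,000.00 × 5.80192 = HKD 29,642,009.28
HKD 29,642,009.28 ÷ 0.0991798 = INR 298,871,436.32
INR 298,871,436.32 ÷ 57.8887 = CAD 5,162,863.15
Profit = CAD 5,162,863.15 − CAD 5,109,000.00

Profit: CAD 53,863.15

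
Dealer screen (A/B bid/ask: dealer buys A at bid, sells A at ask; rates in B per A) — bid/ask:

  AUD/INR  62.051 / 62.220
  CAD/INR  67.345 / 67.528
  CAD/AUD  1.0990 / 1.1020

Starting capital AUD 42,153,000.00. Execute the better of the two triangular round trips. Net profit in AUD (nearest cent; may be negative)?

Net profit: AUD 415,767.73

Best loop AUD → INR → CAD → AUD:
AUD 42,153,000.00 × 62.051 (sell AUD at bid) = INR 2,615,635,803.00
INR 2,615,635,803.00 ÷ 67.528 (buy CAD at ask) = CAD 38,734,092.57
CAD 38,734,092.57 × 1.0990 (sell CAD at bid) = AUD 42,568,767.73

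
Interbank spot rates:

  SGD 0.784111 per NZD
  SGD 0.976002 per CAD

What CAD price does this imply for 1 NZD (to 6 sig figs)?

1 NZD × 0.784111 = 0.784111 SGD
0.784111 SGD ÷ 0.976002 = 0.803391 CAD

NZD/CAD = 0.803391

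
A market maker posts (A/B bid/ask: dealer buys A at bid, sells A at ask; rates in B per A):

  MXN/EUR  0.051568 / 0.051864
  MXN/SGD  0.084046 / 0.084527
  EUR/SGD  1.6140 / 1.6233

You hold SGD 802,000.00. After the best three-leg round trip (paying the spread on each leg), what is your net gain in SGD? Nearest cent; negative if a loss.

Best loop SGD → EUR → MXN → SGD:
SGD 802,000.00 ÷ 1.6233 (buy EUR at ask) = EUR 494,055.32
EUR 494,055.32 ÷ 0.051864 (buy MXN at ask) = MXN 9,525,977.93
MXN 9,525,977.93 × 0.084046 (sell MXN at bid) = SGD 800,620.34

Net result: SGD -1,379.66 (no profitable arbitrage after spreads)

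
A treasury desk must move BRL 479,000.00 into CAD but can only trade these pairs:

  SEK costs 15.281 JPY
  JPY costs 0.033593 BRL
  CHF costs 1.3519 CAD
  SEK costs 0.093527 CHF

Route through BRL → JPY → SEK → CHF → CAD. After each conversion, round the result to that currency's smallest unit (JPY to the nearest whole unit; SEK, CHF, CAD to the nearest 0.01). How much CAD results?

CAD 117,982.21

BRL 479,000.00 ÷ 0.033593 = JPY 14,258,923
JPY 14,258,923 ÷ 15.281 = SEK 933,114.52
SEK 933,114.52 × 0.093527 = CHF 87,271.40
CHF 87,271.40 × 1.3519 = CAD 117,982.21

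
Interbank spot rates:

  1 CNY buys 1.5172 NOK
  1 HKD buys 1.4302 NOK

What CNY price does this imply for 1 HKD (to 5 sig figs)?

1 HKD × 1.4302 = 1.4302 NOK
1.4302 NOK ÷ 1.5172 = 0.942658 CNY

HKD/CNY = 0.94266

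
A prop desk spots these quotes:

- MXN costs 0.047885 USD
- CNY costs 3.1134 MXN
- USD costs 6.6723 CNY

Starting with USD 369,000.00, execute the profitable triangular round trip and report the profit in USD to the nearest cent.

Profit: USD 1,950.87

Profitable loop is USD → MXN → CNY → USD:
USD 369,000.00 ÷ 0.047885 = MXN 7,705,962.20
MXN 7,705,962.20 ÷ 3.1134 = CNY 2,475,095.46
CNY 2,475,095.46 ÷ 6.6723 = USD 370,950.87
Profit = USD 370,950.87 − USD 369,000.00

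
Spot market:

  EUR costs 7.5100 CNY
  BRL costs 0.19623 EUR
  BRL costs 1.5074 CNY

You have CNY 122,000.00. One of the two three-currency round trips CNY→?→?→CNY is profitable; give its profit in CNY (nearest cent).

Profit: CNY 2,790.92

Profitable loop is CNY → EUR → BRL → CNY:
CNY 122,000.00 ÷ 7.5100 = EUR 16,245.01
EUR 16,245.01 ÷ 0.19623 = BRL 82,785.54
BRL 82,785.54 × 1.5074 = CNY 124,790.92
Profit = CNY 124,790.92 − CNY 122,000.00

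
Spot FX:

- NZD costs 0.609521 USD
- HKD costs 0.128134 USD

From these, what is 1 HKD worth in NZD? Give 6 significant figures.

1 HKD × 0.128134 = 0.128134 USD
0.128134 USD ÷ 0.609521 = 0.210221 NZD

HKD/NZD = 0.210221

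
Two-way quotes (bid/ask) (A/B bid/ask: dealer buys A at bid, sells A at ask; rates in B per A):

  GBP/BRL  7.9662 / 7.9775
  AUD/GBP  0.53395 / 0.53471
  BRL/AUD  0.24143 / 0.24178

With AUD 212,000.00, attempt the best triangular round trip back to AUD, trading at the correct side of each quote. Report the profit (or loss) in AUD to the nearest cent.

Net profit: AUD 5,710.26

Best loop AUD → GBP → BRL → AUD:
AUD 212,000.00 × 0.53395 (sell AUD at bid) = GBP 113,197.40
GBP 113,197.40 × 7.9662 (sell GBP at bid) = BRL 901,753.13
BRL 901,753.13 × 0.24143 (sell BRL at bid) = AUD 217,710.26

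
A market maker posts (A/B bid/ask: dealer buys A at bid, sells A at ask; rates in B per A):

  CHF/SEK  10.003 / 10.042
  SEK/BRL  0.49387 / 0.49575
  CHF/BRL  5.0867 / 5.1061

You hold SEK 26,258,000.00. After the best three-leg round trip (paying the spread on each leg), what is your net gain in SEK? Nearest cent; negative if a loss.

Net profit: SEK 571,638.99

Best loop SEK → CHF → BRL → SEK:
SEK 26,258,000.00 ÷ 10.042 (buy CHF at ask) = CHF 2,614,817.77
CHF 2,614,817.77 × 5.0867 (sell CHF at bid) = BRL 13,300,793.53
BRL 13,300,793.53 ÷ 0.49575 (buy SEK at ask) = SEK 26,829,638.99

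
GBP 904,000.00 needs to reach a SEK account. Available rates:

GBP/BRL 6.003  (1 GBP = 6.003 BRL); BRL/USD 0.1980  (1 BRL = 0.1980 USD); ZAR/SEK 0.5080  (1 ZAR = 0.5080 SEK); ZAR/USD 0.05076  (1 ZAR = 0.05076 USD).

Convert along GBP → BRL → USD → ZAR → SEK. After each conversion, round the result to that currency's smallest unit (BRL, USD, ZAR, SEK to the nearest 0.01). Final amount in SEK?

GBP 904,000.00 × 6.003 = BRL 5,426,712.00
BRL 5,426,712.00 × 0.1980 = USD 1,074,488.98
USD 1,074,488.98 ÷ 0.05076 = ZAR 21,168,025.61
ZAR 21,168,025.61 × 0.5080 = SEK 10,753,357.01

SEK 10,753,357.01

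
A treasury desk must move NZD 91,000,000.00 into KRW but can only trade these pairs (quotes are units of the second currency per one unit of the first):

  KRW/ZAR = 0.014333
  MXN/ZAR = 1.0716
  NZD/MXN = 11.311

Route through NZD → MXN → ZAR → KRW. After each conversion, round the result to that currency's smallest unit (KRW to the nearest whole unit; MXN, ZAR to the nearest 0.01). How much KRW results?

NZD 91,000,000.00 × 11.311 = MXN 1,029,301,000.00
MXN 1,029,301,000.00 × 1.0716 = ZAR 1,102,998,951.60
ZAR 1,102,998,951.60 ÷ 0.014333 = KRW 76,955,204,884

KRW 76,955,204,884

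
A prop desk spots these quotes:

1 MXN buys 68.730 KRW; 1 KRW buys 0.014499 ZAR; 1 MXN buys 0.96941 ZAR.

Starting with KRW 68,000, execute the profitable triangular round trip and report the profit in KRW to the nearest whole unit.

Profit: KRW 1,901

Profitable loop is KRW → ZAR → MXN → KRW:
KRW 68,000 × 0.014499 = ZAR 985.93
ZAR 985.93 ÷ 0.96941 = MXN 1,017.04
MXN 1,017.04 × 68.730 = KRW 69,901
Profit = KRW 69,901 − KRW 68,000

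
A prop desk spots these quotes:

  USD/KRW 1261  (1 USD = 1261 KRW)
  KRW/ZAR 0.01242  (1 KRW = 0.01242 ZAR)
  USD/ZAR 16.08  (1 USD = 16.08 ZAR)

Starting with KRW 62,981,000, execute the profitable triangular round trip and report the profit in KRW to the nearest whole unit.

Profitable loop is KRW → USD → ZAR → KRW:
KRW 62,981,000 ÷ 1261 = USD 49,945.28
USD 49,945.28 × 16.08 = ZAR 803,120.13
ZAR 803,120.13 ÷ 0.01242 = KRW 64,663,456
Profit = KRW 64,663,456 − KRW 62,981,000

Profit: KRW 1,682,456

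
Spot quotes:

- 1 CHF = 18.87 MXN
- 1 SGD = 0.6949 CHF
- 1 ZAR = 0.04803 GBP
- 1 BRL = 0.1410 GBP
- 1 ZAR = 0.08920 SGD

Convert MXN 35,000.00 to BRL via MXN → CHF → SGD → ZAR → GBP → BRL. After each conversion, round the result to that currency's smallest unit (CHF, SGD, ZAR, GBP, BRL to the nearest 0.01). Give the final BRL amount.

BRL 10,193.05

MXN 35,000.00 ÷ 18.87 = CHF 1,854.80
CHF 1,854.80 ÷ 0.6949 = SGD 2,669.16
SGD 2,669.16 ÷ 0.08920 = ZAR 29,923.32
ZAR 29,923.32 × 0.04803 = GBP 1,437.22
GBP 1,437.22 ÷ 0.1410 = BRL 10,193.05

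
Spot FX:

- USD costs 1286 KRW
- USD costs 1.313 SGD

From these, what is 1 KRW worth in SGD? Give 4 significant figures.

1 KRW ÷ 1286 = 0.000777605 USD
0.000777605 USD × 1.313 = 0.001021 SGD

KRW/SGD = 0.001021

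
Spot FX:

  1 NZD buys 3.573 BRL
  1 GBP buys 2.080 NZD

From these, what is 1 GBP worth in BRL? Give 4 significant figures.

GBP/BRL = 7.432

1 GBP × 2.080 = 2.08 NZD
2.08 NZD × 3.573 = 7.43184 BRL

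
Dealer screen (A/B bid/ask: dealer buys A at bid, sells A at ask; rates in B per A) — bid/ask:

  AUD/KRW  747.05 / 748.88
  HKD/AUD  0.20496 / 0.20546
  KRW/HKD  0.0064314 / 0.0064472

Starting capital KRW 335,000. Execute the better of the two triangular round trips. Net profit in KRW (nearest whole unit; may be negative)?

Net profit: KRW 2,702

Best loop KRW → AUD → HKD → KRW:
KRW 335,000 ÷ 748.88 (buy AUD at ask) = AUD 447.33
AUD 447.33 ÷ 0.20546 (buy HKD at ask) = HKD 2,177.23
HKD 2,177.23 ÷ 0.0064472 (buy KRW at ask) = KRW 337,702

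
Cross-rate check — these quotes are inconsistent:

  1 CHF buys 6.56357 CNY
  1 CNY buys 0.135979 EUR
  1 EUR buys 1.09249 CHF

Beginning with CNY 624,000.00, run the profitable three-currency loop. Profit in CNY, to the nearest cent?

Profitable loop is CNY → CHF → EUR → CNY:
CNY 624,000.00 ÷ 6.56357 = CHF 95,070.21
CHF 95,070.21 ÷ 1.09249 = EUR 87,021.59
EUR 87,021.59 ÷ 0.135979 = CNY 639,963.43
Profit = CNY 639,963.43 − CNY 624,000.00

Profit: CNY 15,963.43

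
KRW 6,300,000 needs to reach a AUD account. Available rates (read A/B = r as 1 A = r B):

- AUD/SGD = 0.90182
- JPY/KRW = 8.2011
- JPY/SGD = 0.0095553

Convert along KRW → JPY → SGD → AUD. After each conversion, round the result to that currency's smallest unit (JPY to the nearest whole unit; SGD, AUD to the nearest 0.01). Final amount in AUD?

KRW 6,300,000 ÷ 8.2011 = JPY 768,190
JPY 768,190 × 0.0095553 = SGD 7,340.29
SGD 7,340.29 ÷ 0.90182 = AUD 8,139.42

AUD 8,139.42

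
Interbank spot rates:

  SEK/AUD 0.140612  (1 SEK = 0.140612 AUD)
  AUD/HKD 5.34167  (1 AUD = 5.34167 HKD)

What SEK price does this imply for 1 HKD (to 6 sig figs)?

HKD/SEK = 1.33138

1 HKD ÷ 5.34167 = 0.187207 AUD
0.187207 AUD ÷ 0.140612 = 1.33138 SEK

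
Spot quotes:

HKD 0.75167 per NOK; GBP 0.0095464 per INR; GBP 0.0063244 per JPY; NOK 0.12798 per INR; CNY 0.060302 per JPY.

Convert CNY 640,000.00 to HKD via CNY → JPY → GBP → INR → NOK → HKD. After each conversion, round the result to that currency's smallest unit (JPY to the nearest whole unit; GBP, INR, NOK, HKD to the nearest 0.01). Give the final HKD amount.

HKD 676,390.19

CNY 640,000.00 ÷ 0.060302 = JPY 10,613,247
JPY 10,613,247 × 0.0063244 = GBP 67,122.42
GBP 67,122.42 ÷ 0.0095464 = INR 7,031,176.15
INR 7,031,176.15 × 0.12798 = NOK 899,849.92
NOK 899,849.92 × 0.75167 = HKD 676,390.19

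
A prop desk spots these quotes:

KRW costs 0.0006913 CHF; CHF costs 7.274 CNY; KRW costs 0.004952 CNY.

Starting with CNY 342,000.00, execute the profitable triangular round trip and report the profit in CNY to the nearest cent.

Profit: CNY 5,284.44

Profitable loop is CNY → KRW → CHF → CNY:
CNY 342,000.00 ÷ 0.004952 = KRW 69,063,005
KRW 69,063,005 × 0.0006913 = CHF 47,743.26
CHF 47,743.26 × 7.274 = CNY 347,284.44
Profit = CNY 347,284.44 − CNY 342,000.00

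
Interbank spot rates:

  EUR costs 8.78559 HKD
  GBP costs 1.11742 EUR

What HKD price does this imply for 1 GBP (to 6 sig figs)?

1 GBP × 1.11742 = 1.11742 EUR
1.11742 EUR × 8.78559 = 9.81719 HKD

GBP/HKD = 9.81719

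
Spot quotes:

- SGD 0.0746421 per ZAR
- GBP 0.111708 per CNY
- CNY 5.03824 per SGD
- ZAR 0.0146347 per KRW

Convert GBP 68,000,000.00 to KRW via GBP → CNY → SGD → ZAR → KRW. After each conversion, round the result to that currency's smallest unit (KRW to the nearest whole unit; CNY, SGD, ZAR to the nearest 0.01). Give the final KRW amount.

KRW 110,605,853,448

GBP 68,000,000.00 ÷ 0.111708 = CNY 608,729,902.96
CNY 608,729,902.96 ÷ 5.03824 = SGD 120,821,934.44
SGD 120,821,934.44 ÷ 0.0746421 = ZAR 1,618,683,483.45
ZAR 1,618,683,483.45 ÷ 0.0146347 = KRW 110,605,853,448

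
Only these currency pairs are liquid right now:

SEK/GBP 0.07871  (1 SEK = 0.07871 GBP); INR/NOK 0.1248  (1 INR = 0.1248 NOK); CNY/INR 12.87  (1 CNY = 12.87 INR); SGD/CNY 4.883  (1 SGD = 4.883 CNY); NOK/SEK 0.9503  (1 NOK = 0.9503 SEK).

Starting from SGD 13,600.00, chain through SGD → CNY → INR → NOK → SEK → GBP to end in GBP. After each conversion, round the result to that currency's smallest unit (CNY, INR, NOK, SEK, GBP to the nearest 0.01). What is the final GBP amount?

SGD 13,600.00 × 4.883 = CNY 66,408.80
CNY 66,408.80 × 12.87 = INR 854,681.26
INR 854,681.26 × 0.1248 = NOK 106,664.22
NOK 106,664.22 × 0.9503 = SEK 101,363.01
SEK 101,363.01 × 0.07871 = GBP 7,978.28

GBP 7,978.28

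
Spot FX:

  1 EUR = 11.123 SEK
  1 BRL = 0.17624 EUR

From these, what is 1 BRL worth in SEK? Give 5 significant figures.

BRL/SEK = 1.9603

1 BRL × 0.17624 = 0.17624 EUR
0.17624 EUR × 11.123 = 1.96032 SEK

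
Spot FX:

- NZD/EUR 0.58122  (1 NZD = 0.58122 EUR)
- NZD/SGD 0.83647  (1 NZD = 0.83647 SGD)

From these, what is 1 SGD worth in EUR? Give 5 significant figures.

1 SGD ÷ 0.83647 = 1.1955 NZD
1.1955 NZD × 0.58122 = 0.694849 EUR

SGD/EUR = 0.69485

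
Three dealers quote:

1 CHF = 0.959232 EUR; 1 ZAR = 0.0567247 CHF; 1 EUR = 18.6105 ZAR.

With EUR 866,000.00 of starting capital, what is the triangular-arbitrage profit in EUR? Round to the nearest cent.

Profitable loop is EUR → ZAR → CHF → EUR:
EUR 866,000.00 × 18.6105 = ZAR 16,116,693.00
ZAR 16,116,693.00 × 0.0567247 = CHF 914,214.58
CHF 914,214.58 × 0.959232 = EUR 876,943.88
Profit = EUR 876,943.88 − EUR 866,000.00

Profit: EUR 10,943.88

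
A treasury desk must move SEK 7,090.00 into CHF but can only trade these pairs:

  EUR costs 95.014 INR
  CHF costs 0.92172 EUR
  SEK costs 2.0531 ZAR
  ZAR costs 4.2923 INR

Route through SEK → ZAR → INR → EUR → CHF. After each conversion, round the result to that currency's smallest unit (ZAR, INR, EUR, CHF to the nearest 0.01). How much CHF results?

SEK 7,090.00 × 2.0531 = ZAR 14,556.48
ZAR 14,556.48 × 4.2923 = INR 62,480.78
INR 62,480.78 ÷ 95.014 = EUR 657.60
EUR 657.60 ÷ 0.92172 = CHF 713.45

CHF 713.45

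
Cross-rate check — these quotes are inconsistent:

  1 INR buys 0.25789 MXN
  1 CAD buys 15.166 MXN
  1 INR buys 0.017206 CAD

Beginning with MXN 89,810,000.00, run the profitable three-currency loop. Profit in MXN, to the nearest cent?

Profitable loop is MXN → INR → CAD → MXN:
MXN 89,810,000.00 ÷ 0.25789 = INR 348,249,253.56
INR 348,249,253.56 × 0.017206 = CAD 5,991,976.66
CAD 5,991,976.66 × 15.166 = MXN 90,874,317.98
Profit = MXN 90,874,317.98 − MXN 89,810,000.00

Profit: MXN 1,064,317.98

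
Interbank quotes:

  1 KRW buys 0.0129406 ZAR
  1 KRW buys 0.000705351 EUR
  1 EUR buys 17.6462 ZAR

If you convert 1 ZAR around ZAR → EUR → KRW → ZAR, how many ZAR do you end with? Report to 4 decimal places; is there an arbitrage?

1.0397 (arbitrage exists)

Around ZAR → EUR → KRW → ZAR: 1 ÷ 17.6462 ÷ 0.000705351 × 0.0129406 = 1.039676
Product > 1; profitable direction is ZAR → EUR → KRW → ZAR.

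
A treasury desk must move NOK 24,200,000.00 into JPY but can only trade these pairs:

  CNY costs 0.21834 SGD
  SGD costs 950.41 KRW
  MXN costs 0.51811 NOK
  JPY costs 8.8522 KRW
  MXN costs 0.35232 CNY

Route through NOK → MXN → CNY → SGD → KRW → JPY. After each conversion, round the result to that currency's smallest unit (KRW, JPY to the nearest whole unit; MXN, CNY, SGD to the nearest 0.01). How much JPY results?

NOK 24,200,000.00 ÷ 0.51811 = MXN 46,708,227.98
MXN 46,708,227.98 × 0.35232 = CNY 16,456,242.88
CNY 16,456,242.88 × 0.21834 = SGD 3,593,056.07
SGD 3,593,056.07 × 950.41 = KRW 3,414,876,419
KRW 3,414,876,419 ÷ 8.8522 = JPY 385,765,846

JPY 385,765,846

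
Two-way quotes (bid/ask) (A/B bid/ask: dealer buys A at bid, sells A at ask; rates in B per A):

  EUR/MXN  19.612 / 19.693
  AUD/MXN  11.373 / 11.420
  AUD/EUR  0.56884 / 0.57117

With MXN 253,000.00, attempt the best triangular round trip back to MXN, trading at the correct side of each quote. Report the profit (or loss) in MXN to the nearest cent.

Net profit: MXN 2,810.46

Best loop MXN → EUR → AUD → MXN:
MXN 253,000.00 ÷ 19.693 (buy EUR at ask) = EUR 12,847.20
EUR 12,847.20 ÷ 0.57117 (buy AUD at ask) = AUD 22,492.79
AUD 22,492.79 × 11.373 (sell AUD at bid) = MXN 255,810.46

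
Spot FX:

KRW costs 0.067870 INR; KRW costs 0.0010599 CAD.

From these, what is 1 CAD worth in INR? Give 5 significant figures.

1 CAD ÷ 0.0010599 = 943.485 KRW
943.485 KRW × 0.067870 = 64.0343 INR

CAD/INR = 64.034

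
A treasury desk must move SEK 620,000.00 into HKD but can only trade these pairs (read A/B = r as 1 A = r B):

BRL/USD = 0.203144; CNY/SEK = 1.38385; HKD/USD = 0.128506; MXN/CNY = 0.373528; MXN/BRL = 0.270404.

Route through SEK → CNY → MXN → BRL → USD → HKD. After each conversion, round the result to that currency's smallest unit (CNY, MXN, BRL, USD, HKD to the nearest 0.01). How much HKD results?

SEK 620,000.00 ÷ 1.38385 = CNY 448,025.44
CNY 448,025.44 ÷ 0.373528 = MXN 1,199,442.72
MXN 1,199,442.72 × 0.270404 = BRL 324,334.11
BRL 324,334.11 × 0.203144 = USD 65,886.53
USD 65,886.53 ÷ 0.128506 = HKD 512,711.70

HKD 512,711.70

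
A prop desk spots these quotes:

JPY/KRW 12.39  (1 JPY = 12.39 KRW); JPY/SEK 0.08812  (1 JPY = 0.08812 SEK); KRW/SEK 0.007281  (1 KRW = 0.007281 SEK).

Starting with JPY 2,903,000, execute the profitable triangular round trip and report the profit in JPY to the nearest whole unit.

Profit: JPY 68,905

Profitable loop is JPY → KRW → SEK → JPY:
JPY 2,903,000 × 12.39 = KRW 35,968,170
KRW 35,968,170 × 0.007281 = SEK 261,884.25
SEK 261,884.25 ÷ 0.08812 = JPY 2,971,905
Profit = JPY 2,971,905 − JPY 2,903,000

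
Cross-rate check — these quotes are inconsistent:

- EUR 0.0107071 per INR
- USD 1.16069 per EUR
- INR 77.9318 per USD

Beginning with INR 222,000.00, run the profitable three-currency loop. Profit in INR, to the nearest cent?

Profitable loop is INR → USD → EUR → INR:
INR 222,000.00 ÷ 77.9318 = USD 2,848.64
USD 2,848.64 ÷ 1.16069 = EUR 2,454.27
EUR 2,454.27 ÷ 0.0107071 = INR 229,218.76
Profit = INR 229,218.76 − INR 222,000.00

Profit: INR 7,218.76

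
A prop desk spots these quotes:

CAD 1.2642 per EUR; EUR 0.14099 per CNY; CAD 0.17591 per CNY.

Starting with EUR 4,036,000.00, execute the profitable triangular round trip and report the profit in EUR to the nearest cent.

Profitable loop is EUR → CAD → CNY → EUR:
EUR 4,036,000.00 × 1.2642 = CAD 5,102,311.20
CAD 5,102,311.20 ÷ 0.17591 = CNY 29,005,236.77
CNY 29,005,236.77 × 0.14099 = EUR 4,089,448.33
Profit = EUR 4,089,448.33 − EUR 4,036,000.00

Profit: EUR 53,448.33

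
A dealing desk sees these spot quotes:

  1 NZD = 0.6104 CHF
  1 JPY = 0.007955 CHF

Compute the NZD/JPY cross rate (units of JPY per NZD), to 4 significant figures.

1 NZD × 0.6104 = 0.6104 CHF
0.6104 CHF ÷ 0.007955 = 76.7316 JPY

NZD/JPY = 76.73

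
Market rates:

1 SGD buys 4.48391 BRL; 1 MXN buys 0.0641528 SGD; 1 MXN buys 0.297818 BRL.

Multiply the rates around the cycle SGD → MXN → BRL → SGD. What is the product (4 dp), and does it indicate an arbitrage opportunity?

1.0353 (arbitrage exists)

Around SGD → MXN → BRL → SGD: 1 ÷ 0.0641528 × 0.297818 ÷ 4.48391 = 1.035329
Product > 1; profitable direction is SGD → MXN → BRL → SGD.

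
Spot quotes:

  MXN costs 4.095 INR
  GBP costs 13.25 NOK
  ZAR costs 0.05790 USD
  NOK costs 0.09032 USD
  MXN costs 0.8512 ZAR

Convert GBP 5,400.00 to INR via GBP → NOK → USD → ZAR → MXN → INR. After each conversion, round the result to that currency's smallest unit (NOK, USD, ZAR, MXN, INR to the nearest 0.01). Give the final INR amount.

GBP 5,400.00 × 13.25 = NOK 71,550.00
NOK 71,550.00 × 0.09032 = USD 6,462.40
USD 6,462.40 ÷ 0.05790 = ZAR 111,613.13
ZAR 111,613.13 ÷ 0.8512 = MXN 131,124.45
MXN 131,124.45 × 4.095 = INR 536,954.62

INR 536,954.62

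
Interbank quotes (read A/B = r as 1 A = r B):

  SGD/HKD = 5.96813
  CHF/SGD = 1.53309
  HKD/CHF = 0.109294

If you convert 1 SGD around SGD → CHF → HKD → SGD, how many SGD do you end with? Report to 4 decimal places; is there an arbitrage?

Around SGD → CHF → HKD → SGD: 1 ÷ 1.53309 ÷ 0.109294 ÷ 5.96813 = 0.999995
Product ≈ 1 (deviation 0.001%, within rounding noise).

1.0000 (no arbitrage)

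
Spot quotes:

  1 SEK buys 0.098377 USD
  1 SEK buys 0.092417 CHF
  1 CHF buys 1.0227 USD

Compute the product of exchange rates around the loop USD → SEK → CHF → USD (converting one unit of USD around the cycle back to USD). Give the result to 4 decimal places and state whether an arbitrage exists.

0.9607 (arbitrage exists)

Around USD → SEK → CHF → USD: 1 ÷ 0.098377 × 0.092417 × 1.0227 = 0.960741
Product < 1; profitable direction is USD → CHF → SEK → USD.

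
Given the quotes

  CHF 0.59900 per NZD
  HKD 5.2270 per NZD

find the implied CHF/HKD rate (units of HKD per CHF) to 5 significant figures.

CHF/HKD = 8.7262

1 CHF ÷ 0.59900 = 1.66945 NZD
1.66945 NZD × 5.2270 = 8.72621 HKD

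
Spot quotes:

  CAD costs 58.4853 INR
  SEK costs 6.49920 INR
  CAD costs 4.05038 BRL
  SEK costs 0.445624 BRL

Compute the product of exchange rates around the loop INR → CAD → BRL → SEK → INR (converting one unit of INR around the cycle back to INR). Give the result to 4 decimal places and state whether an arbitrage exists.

Around INR → CAD → BRL → SEK → INR: 1 ÷ 58.4853 × 4.05038 ÷ 0.445624 × 6.49920 = 1.010044
Product > 1; profitable direction is INR → CAD → BRL → SEK → INR.

1.0100 (arbitrage exists)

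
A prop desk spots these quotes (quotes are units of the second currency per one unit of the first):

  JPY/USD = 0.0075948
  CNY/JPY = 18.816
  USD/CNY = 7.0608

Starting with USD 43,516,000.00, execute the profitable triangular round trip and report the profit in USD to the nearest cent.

Profit: USD 392,290.04

Profitable loop is USD → CNY → JPY → USD:
USD 43,516,000.00 × 7.0608 = CNY 307,257,772.80
CNY 307,257,772.80 × 18.816 = JPY 5,781,362,253
JPY 5,781,362,253 × 0.0075948 = USD 43,908,290.04
Profit = USD 43,908,290.04 − USD 43,516,000.00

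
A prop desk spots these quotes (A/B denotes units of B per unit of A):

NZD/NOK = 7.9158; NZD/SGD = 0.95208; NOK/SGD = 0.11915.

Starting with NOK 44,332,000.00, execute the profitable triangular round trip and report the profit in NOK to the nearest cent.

Profit: NOK 418,913.73

Profitable loop is NOK → NZD → SGD → NOK:
NOK 44,332,000.00 ÷ 7.9158 = NZD 5,600,444.68
NZD 5,600,444.68 × 0.95208 = SGD 5,332,071.37
SGD 5,332,071.37 ÷ 0.11915 = NOK 44,750,913.73
Profit = NOK 44,750,913.73 − NOK 44,332,000.00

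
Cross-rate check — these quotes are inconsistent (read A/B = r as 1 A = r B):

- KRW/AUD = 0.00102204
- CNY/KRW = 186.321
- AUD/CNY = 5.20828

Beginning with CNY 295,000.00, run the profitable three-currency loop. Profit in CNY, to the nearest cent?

Profit: CNY 2,439.05

Profitable loop is CNY → AUD → KRW → CNY:
CNY 295,000.00 ÷ 5.20828 = AUD 56,640.58
AUD 56,640.58 ÷ 0.00102204 = KRW 55,419,142
KRW 55,419,142 ÷ 186.321 = CNY 297,439.05
Profit = CNY 297,439.05 − CNY 295,000.00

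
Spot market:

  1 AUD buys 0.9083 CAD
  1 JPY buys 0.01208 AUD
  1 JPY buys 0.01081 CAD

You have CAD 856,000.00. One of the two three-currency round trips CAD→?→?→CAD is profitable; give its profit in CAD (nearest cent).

Profitable loop is CAD → JPY → AUD → CAD:
CAD 856,000.00 ÷ 0.01081 = JPY 79,185,939
JPY 79,185,939 × 0.01208 = AUD 956,566.14
AUD 956,566.14 × 0.9083 = CAD 868,849.03
Profit = CAD 868,849.03 − CAD 856,000.00

Profit: CAD 12,849.03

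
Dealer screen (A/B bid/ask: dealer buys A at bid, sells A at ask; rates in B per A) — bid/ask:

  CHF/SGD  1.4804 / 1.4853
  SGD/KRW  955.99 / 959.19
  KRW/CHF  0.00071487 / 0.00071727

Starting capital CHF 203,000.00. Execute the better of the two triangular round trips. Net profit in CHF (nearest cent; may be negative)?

Net profit: CHF 2,378.76

Best loop CHF → SGD → KRW → CHF:
CHF 203,000.00 × 1.4804 (sell CHF at bid) = SGD 300,521.20
SGD 300,521.20 × 955.99 (sell SGD at bid) = KRW 287,295,262
KRW 287,295,262 × 0.00071487 (sell KRW at bid) = CHF 205,378.76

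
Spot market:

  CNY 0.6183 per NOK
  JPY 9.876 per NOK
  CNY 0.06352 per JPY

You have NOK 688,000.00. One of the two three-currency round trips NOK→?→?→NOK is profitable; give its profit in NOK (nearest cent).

Profit: NOK 10,040.73

Profitable loop is NOK → JPY → CNY → NOK:
NOK 688,000.00 × 9.876 = JPY 6,794,688
JPY 6,794,688 × 0.06352 = CNY 431,598.58
CNY 431,598.58 ÷ 0.6183 = NOK 698,040.73
Profit = NOK 698,040.73 − NOK 688,000.00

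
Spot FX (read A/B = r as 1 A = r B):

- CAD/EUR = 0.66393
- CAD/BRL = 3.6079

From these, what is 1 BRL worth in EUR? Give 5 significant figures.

1 BRL ÷ 3.6079 = 0.27717 CAD
0.27717 CAD × 0.66393 = 0.184021 EUR

BRL/EUR = 0.18402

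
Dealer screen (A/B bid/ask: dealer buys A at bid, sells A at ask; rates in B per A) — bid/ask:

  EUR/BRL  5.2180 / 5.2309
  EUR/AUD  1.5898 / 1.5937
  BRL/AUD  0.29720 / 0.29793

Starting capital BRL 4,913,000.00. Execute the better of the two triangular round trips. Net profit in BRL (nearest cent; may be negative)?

Best loop BRL → EUR → AUD → BRL:
BRL 4,913,000.00 ÷ 5.2309 (buy EUR at ask) = EUR 939,226.52
EUR 939,226.52 × 1.5898 (sell EUR at bid) = AUD 1,493,182.32
AUD 1,493,182.32 ÷ 0.29793 (buy BRL at ask) = BRL 5,011,856.21

Net profit: BRL 98,856.21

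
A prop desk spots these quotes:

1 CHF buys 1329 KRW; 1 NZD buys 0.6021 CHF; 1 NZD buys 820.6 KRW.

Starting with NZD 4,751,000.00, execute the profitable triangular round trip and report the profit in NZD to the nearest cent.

Profit: NZD 121,175.63

Profitable loop is NZD → KRW → CHF → NZD:
NZD 4,751,000.00 × 820.6 = KRW 3,898,670,600
KRW 3,898,670,600 ÷ 1329 = CHF 2,933,536.95
CHF 2,933,536.95 ÷ 0.6021 = NZD 4,872,175.63
Profit = NZD 4,872,175.63 − NZD 4,751,000.00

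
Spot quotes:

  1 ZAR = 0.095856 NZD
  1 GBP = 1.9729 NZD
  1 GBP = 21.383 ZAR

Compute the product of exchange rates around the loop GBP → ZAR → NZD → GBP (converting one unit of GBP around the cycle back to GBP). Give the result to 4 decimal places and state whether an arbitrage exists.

1.0389 (arbitrage exists)

Around GBP → ZAR → NZD → GBP: 1 × 21.383 × 0.095856 ÷ 1.9729 = 1.038922
Product > 1; profitable direction is GBP → ZAR → NZD → GBP.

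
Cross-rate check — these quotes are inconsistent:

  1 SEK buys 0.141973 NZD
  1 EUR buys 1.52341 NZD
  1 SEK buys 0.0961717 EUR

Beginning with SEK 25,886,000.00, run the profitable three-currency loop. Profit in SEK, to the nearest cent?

Profitable loop is SEK → EUR → NZD → SEK:
SEK 25,886,000.00 × 0.0961717 = EUR 2,489,500.63
EUR 2,489,500.63 × 1.52341 = NZD 3,792,530.15
NZD 3,792,530.15 ÷ 0.141973 = SEK 26,713,038.04
Profit = SEK 26,713,038.04 − SEK 25,886,000.00

Profit: SEK 827,038.04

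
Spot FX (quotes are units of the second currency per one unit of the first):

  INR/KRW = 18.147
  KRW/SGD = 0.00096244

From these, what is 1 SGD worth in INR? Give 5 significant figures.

SGD/INR = 57.256

1 SGD ÷ 0.00096244 = 1039.03 KRW
1039.03 KRW ÷ 18.147 = 57.2561 INR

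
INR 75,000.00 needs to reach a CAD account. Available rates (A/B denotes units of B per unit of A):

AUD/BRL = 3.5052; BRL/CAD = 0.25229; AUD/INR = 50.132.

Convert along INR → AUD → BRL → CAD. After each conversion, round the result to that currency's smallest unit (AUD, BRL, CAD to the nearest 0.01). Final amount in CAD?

CAD 1,323.00

INR 75,000.00 ÷ 50.132 = AUD 1,496.05
AUD 1,496.05 × 3.5052 = BRL 5,243.95
BRL 5,243.95 × 0.25229 = CAD 1,323.00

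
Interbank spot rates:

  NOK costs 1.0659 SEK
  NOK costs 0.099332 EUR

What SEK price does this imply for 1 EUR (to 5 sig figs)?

1 EUR ÷ 0.099332 = 10.0672 NOK
10.0672 NOK × 1.0659 = 10.7307 SEK

EUR/SEK = 10.731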